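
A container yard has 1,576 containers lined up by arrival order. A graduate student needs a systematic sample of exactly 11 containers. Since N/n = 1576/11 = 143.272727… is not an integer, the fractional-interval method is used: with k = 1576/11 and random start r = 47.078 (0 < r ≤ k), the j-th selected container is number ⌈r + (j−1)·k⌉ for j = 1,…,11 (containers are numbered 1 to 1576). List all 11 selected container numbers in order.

j=1: r + 0k = 47.078 → ⌈·⌉ = 48
j=2: r + 1k = 190.350727… → ⌈·⌉ = 191
j=3: r + 2k = 333.623454… → ⌈·⌉ = 334
j=4: r + 3k = 476.896181… → ⌈·⌉ = 477
j=5: r + 4k = 620.168909… → ⌈·⌉ = 621
j=6: r + 5k = 763.441636… → ⌈·⌉ = 764
j=7: r + 6k = 906.714363… → ⌈·⌉ = 907
j=8: r + 7k = 1049.987090… → ⌈·⌉ = 1050
j=9: r + 8k = 1193.259818… → ⌈·⌉ = 1194
j=10: r + 9k = 1336.532545… → ⌈·⌉ = 1337
j=11: r + 10k = 1479.805272… → ⌈·⌉ = 1480

48, 191, 334, 477, 621, 764, 907, 1050, 1194, 1337, 1480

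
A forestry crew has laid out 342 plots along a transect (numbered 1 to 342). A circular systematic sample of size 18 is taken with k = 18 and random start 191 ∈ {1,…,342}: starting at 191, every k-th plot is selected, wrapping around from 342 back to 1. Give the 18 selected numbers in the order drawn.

Selection 1: 191
Selection 2: 191 + 18 = 209
Selection 3: 209 + 18 = 227
Selection 4: 227 + 18 = 245
Selection 5: 245 + 18 = 263
Selection 6: 263 + 18 = 281
Selection 7: 281 + 18 = 299
Selection 8: 299 + 18 = 317
Selection 9: 317 + 18 = 335
Selection 10: 335 + 18 = 353 → 353 − 342 = 11
Selection 11: 11 + 18 = 29
Selection 12: 29 + 18 = 47
Selection 13: 47 + 18 = 65
Selection 14: 65 + 18 = 83
Selection 15: 83 + 18 = 101
Selection 16: 101 + 18 = 119
Selection 17: 119 + 18 = 137
Selection 18: 137 + 18 = 155

191, 209, 227, 245, 263, 281, 299, 317, 335, 11, 29, 47, 65, 83, 101, 119, 137, 155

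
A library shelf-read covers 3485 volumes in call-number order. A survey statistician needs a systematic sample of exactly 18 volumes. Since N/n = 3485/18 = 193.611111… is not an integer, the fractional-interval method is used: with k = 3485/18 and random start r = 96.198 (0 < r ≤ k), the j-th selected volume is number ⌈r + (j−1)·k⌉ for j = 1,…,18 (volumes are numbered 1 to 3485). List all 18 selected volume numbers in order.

97, 290, 484, 678, 871, 1065, 1258, 1452, 1646, 1839, 2033, 2226, 2420, 2614, 2807, 3001, 3194, 3388

j=1: r + 0k = 96.198 → ⌈·⌉ = 97
j=2: r + 1k = 289.809111… → ⌈·⌉ = 290
j=3: r + 2k = 483.420222… → ⌈·⌉ = 484
j=4: r + 3k = 677.031333… → ⌈·⌉ = 678
j=5: r + 4k = 870.642444… → ⌈·⌉ = 871
j=6: r + 5k = 1064.253555… → ⌈·⌉ = 1065
j=7: r + 6k = 1257.864666… → ⌈·⌉ = 1258
j=8: r + 7k = 1451.475777… → ⌈·⌉ = 1452
j=9: r + 8k = 1645.086888… → ⌈·⌉ = 1646
j=10: r + 9k = 1838.698 → ⌈·⌉ = 1839
j=11: r + 10k = 2032.309111… → ⌈·⌉ = 2033
j=12: r + 11k = 2225.920222… → ⌈·⌉ = 2226
j=13: r + 12k = 2419.531333… → ⌈·⌉ = 2420
j=14: r + 13k = 2613.142444… → ⌈·⌉ = 2614
j=15: r + 14k = 2806.753555… → ⌈·⌉ = 2807
j=16: r + 15k = 3000.364666… → ⌈·⌉ = 3001
j=17: r + 16k = 3193.975777… → ⌈·⌉ = 3194
j=18: r + 17k = 3387.586888… → ⌈·⌉ = 3388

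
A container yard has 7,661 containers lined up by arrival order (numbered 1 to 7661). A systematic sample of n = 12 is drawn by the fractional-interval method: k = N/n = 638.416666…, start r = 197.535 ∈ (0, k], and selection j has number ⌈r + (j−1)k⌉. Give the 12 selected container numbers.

j=1: r + 0k = 197.535 → ⌈·⌉ = 198
j=2: r + 1k = 835.951666… → ⌈·⌉ = 836
j=3: r + 2k = 1474.368333… → ⌈·⌉ = 1475
j=4: r + 3k = 2112.785 → ⌈·⌉ = 2113
j=5: r + 4k = 2751.201666… → ⌈·⌉ = 2752
j=6: r + 5k = 3389.618333… → ⌈·⌉ = 3390
j=7: r + 6k = 4028.035 → ⌈·⌉ = 4029
j=8: r + 7k = 4666.451666… → ⌈·⌉ = 4667
j=9: r + 8k = 5304.868333… → ⌈·⌉ = 5305
j=10: r + 9k = 5943.285 → ⌈·⌉ = 5944
j=11: r + 10k = 6581.701666… → ⌈·⌉ = 6582
j=12: r + 11k = 7220.118333… → ⌈·⌉ = 7221

198, 836, 1475, 2113, 2752, 3390, 4029, 4667, 5305, 5944, 6582, 7221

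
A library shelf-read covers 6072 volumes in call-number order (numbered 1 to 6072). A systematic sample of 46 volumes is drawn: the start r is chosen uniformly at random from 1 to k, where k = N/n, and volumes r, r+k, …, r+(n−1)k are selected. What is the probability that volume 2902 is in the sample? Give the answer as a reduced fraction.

k = 6072/46 = 132.
Volume 2902 is selected iff r ≡ 2902 (mod 132); exactly one such r in {1,…,132}.
Inclusion probability = 1/132.

1/132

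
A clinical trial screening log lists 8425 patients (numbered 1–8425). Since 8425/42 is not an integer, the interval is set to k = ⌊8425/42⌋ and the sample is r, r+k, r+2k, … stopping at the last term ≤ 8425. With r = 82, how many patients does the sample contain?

k = ⌊8425/42⌋ = 200
Achieved size = ⌊(8425 − 82)/200⌋ + 1 = ⌊8343/200⌋ + 1 = 41 + 1 = 42
(last selection: 82 + 41×200 = 8282 ≤ 8425; next would be 8482 > 8425)

42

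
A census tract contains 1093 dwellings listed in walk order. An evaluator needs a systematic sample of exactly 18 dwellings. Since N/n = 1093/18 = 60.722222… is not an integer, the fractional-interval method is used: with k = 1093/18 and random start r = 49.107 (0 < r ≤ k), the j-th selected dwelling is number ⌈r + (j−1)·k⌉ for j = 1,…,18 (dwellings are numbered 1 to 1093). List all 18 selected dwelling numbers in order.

50, 110, 171, 232, 292, 353, 414, 475, 535, 596, 657, 718, 778, 839, 900, 960, 1021, 1082

j=1: r + 0k = 49.107 → ⌈·⌉ = 50
j=2: r + 1k = 109.829222… → ⌈·⌉ = 110
j=3: r + 2k = 170.551444… → ⌈·⌉ = 171
j=4: r + 3k = 231.273666… → ⌈·⌉ = 232
j=5: r + 4k = 291.995888… → ⌈·⌉ = 292
j=6: r + 5k = 352.718111… → ⌈·⌉ = 353
j=7: r + 6k = 413.440333… → ⌈·⌉ = 414
j=8: r + 7k = 474.162555… → ⌈·⌉ = 475
j=9: r + 8k = 534.884777… → ⌈·⌉ = 535
j=10: r + 9k = 595.607 → ⌈·⌉ = 596
j=11: r + 10k = 656.329222… → ⌈·⌉ = 657
j=12: r + 11k = 717.051444… → ⌈·⌉ = 718
j=13: r + 12k = 777.773666… → ⌈·⌉ = 778
j=14: r + 13k = 838.495888… → ⌈·⌉ = 839
j=15: r + 14k = 899.218111… → ⌈·⌉ = 900
j=16: r + 15k = 959.940333… → ⌈·⌉ = 960
j=17: r + 16k = 1020.662555… → ⌈·⌉ = 1021
j=18: r + 17k = 1081.384777… → ⌈·⌉ = 1082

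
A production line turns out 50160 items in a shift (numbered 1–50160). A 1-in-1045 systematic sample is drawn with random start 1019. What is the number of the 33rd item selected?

34459

k = 1045
33rd selection = r + (33−1)·k = 1019 + 32×1045 = 1019 + 33440 = 34459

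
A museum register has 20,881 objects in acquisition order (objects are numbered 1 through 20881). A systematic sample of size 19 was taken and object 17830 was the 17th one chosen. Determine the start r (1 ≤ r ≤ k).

k = 20881/19 = 1099
r = 17830 − (17−1)×1099 = 17830 − 17584 = 246

246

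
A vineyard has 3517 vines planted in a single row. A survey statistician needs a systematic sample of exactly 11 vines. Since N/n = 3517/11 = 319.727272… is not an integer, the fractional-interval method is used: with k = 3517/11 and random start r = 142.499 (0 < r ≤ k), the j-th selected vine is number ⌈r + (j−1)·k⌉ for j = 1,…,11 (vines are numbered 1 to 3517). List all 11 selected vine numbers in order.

j=1: r + 0k = 142.499 → ⌈·⌉ = 143
j=2: r + 1k = 462.226272… → ⌈·⌉ = 463
j=3: r + 2k = 781.953545… → ⌈·⌉ = 782
j=4: r + 3k = 1101.680818… → ⌈·⌉ = 1102
j=5: r + 4k = 1421.408090… → ⌈·⌉ = 1422
j=6: r + 5k = 1741.135363… → ⌈·⌉ = 1742
j=7: r + 6k = 2060.862636… → ⌈·⌉ = 2061
j=8: r + 7k = 2380.589909… → ⌈·⌉ = 2381
j=9: r + 8k = 2700.317181… → ⌈·⌉ = 2701
j=10: r + 9k = 3020.044454… → ⌈·⌉ = 3021
j=11: r + 10k = 3339.771727… → ⌈·⌉ = 3340

143, 463, 782, 1102, 1422, 1742, 2061, 2381, 2701, 3021, 3340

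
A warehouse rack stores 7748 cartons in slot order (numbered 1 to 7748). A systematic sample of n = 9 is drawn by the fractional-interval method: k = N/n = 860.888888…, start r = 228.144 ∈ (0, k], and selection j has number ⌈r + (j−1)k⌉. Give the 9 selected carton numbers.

229, 1090, 1950, 2811, 3672, 4533, 5394, 6255, 7116

j=1: r + 0k = 228.144 → ⌈·⌉ = 229
j=2: r + 1k = 1089.032888… → ⌈·⌉ = 1090
j=3: r + 2k = 1949.921777… → ⌈·⌉ = 1950
j=4: r + 3k = 2810.810666… → ⌈·⌉ = 2811
j=5: r + 4k = 3671.699555… → ⌈·⌉ = 3672
j=6: r + 5k = 4532.588444… → ⌈·⌉ = 4533
j=7: r + 6k = 5393.477333… → ⌈·⌉ = 5394
j=8: r + 7k = 6254.366222… → ⌈·⌉ = 6255
j=9: r + 8k = 7115.255111… → ⌈·⌉ = 7116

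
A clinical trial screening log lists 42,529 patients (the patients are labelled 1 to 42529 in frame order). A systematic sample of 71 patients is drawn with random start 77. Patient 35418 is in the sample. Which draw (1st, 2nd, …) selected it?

k = 42529/71 = 599
position = (35418 − 77)/599 + 1 = 35341/599 + 1 = 59 + 1 = 60

60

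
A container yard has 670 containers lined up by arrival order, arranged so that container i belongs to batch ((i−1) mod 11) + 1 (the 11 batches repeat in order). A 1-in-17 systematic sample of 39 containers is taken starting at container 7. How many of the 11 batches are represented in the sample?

11

Consecutive selections differ by k = 17, so their batch numbers differ by 17 mod 11 = 6.
gcd(17, 11) = 1, so the sample visits 11/1 = 11 distinct residues mod 11.
Start 7 is batch 7; the batches hit are 1, 2, 3, 4, 5, 6, 7, 8, 9, 10, 11.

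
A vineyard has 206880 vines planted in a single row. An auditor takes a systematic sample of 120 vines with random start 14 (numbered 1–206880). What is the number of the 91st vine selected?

k = 206880/120 = 1724
91st selection = r + (91−1)·k = 14 + 90×1724 = 14 + 155160 = 155174

155174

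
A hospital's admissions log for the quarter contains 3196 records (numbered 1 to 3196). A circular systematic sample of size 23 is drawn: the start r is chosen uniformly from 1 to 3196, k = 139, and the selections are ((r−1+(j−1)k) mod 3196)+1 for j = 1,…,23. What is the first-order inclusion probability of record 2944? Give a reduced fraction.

For each position j, as r ranges over 1…3196 the j-th selection hits every record exactly once, so record 2944 is selected for exactly 23 of the 3196 starts.
Inclusion probability = 23/3196.

23/3196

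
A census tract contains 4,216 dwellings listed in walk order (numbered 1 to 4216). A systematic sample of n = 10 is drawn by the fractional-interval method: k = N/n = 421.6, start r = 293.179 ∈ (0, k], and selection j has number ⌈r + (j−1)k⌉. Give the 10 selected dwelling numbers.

294, 715, 1137, 1558, 1980, 2402, 2823, 3245, 3666, 4088

j=1: r + 0k = 293.179 → ⌈·⌉ = 294
j=2: r + 1k = 714.779 → ⌈·⌉ = 715
j=3: r + 2k = 1136.379 → ⌈·⌉ = 1137
j=4: r + 3k = 1557.979 → ⌈·⌉ = 1558
j=5: r + 4k = 1979.579 → ⌈·⌉ = 1980
j=6: r + 5k = 2401.179 → ⌈·⌉ = 2402
j=7: r + 6k = 2822.779 → ⌈·⌉ = 2823
j=8: r + 7k = 3244.379 → ⌈·⌉ = 3245
j=9: r + 8k = 3665.979 → ⌈·⌉ = 3666
j=10: r + 9k = 4087.579 → ⌈·⌉ = 4088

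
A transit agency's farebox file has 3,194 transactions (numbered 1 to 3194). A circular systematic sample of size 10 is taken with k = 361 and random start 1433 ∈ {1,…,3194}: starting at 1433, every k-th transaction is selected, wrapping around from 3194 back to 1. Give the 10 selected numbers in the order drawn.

Selection 1: 1433
Selection 2: 1433 + 361 = 1794
Selection 3: 1794 + 361 = 2155
Selection 4: 2155 + 361 = 2516
Selection 5: 2516 + 361 = 2877
Selection 6: 2877 + 361 = 3238 → 3238 − 3194 = 44
Selection 7: 44 + 361 = 405
Selection 8: 405 + 361 = 766
Selection 9: 766 + 361 = 1127
Selection 10: 1127 + 361 = 1488

1433, 1794, 2155, 2516, 2877, 44, 405, 766, 1127, 1488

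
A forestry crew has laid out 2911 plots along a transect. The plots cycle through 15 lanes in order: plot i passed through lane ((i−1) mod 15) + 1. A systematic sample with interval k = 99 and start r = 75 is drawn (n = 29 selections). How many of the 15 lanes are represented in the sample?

Consecutive selections differ by k = 99, so their lane numbers differ by 99 mod 15 = 9.
gcd(99, 15) = 3, so the sample visits 15/3 = 5 distinct residues mod 15.
Start 75 is lane 15; the lanes hit are 3, 6, 9, 12, 15.

5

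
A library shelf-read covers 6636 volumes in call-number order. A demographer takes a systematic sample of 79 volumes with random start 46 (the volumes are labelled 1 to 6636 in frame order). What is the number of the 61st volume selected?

5086

k = 6636/79 = 84
61st selection = r + (61−1)·k = 46 + 60×84 = 46 + 5040 = 5086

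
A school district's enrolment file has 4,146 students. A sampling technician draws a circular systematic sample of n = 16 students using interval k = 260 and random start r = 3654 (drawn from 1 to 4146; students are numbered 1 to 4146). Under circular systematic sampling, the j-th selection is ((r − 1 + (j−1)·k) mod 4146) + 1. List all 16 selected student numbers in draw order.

Selection 1: 3654
Selection 2: 3654 + 260 = 3914
Selection 3: 3914 + 260 = 4174 → 4174 − 4146 = 28
Selection 4: 28 + 260 = 288
Selection 5: 288 + 260 = 548
Selection 6: 548 + 260 = 808
Selection 7: 808 + 260 = 1068
Selection 8: 1068 + 260 = 1328
Selection 9: 1328 + 260 = 1588
Selection 10: 1588 + 260 = 1848
Selection 11: 1848 + 260 = 2108
Selection 12: 2108 + 260 = 2368
Selection 13: 2368 + 260 = 2628
Selection 14: 2628 + 260 = 2888
Selection 15: 2888 + 260 = 3148
Selection 16: 3148 + 260 = 3408

3654, 3914, 28, 288, 548, 808, 1068, 1328, 1588, 1848, 2108, 2368, 2628, 2888, 3148, 3408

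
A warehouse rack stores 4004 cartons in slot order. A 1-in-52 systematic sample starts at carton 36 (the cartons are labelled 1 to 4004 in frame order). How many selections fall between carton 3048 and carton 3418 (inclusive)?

k = 52
First selection ≥ 3048: 36 + ⌈(3048−36)/52⌉·52 = 36 + 58×52 = 3052
Last selection ≤ 3418: 36 + ⌊(3418−36)/52⌋·52 = 36 + 65×52 = 3416
Count = 65 − 58 + 1 = 8

8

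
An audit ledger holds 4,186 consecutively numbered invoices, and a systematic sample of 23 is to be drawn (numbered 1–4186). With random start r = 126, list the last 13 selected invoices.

k = N/n = 4186/23 = 182
11th selection = 126 + 10×182 = 1946
12th: 1946 + 182 = 2128
13th: 2128 + 182 = 2310
14th: 2310 + 182 = 2492
15th: 2492 + 182 = 2674
16th: 2674 + 182 = 2856
17th: 2856 + 182 = 3038
18th: 3038 + 182 = 3220
19th: 3220 + 182 = 3402
20th: 3402 + 182 = 3584
21st: 3584 + 182 = 3766
22nd: 3766 + 182 = 3948
23rd: 3948 + 182 = 4130

1946, 2128, 2310, 2492, 2674, 2856, 3038, 3220, 3402, 3584, 3766, 3948, 4130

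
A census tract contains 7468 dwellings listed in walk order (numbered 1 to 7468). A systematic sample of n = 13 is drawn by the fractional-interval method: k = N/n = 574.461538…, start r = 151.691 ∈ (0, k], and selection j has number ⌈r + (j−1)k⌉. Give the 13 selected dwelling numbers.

152, 727, 1301, 1876, 2450, 3024, 3599, 4173, 4748, 5322, 5897, 6471, 7046

j=1: r + 0k = 151.691 → ⌈·⌉ = 152
j=2: r + 1k = 726.152538… → ⌈·⌉ = 727
j=3: r + 2k = 1300.614076… → ⌈·⌉ = 1301
j=4: r + 3k = 1875.075615… → ⌈·⌉ = 1876
j=5: r + 4k = 2449.537153… → ⌈·⌉ = 2450
j=6: r + 5k = 3023.998692… → ⌈·⌉ = 3024
j=7: r + 6k = 3598.460230… → ⌈·⌉ = 3599
j=8: r + 7k = 4172.921769… → ⌈·⌉ = 4173
j=9: r + 8k = 4747.383307… → ⌈·⌉ = 4748
j=10: r + 9k = 5321.844846… → ⌈·⌉ = 5322
j=11: r + 10k = 5896.306384… → ⌈·⌉ = 5897
j=12: r + 11k = 6470.767923… → ⌈·⌉ = 6471
j=13: r + 12k = 7045.229461… → ⌈·⌉ = 7046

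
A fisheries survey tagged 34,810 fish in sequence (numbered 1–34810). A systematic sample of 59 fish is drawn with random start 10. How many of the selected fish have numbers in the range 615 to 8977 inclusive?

14

k = 34810/59 = 590
First selection ≥ 615: 10 + ⌈(615−10)/590⌉·590 = 10 + 2×590 = 1190
Last selection ≤ 8977: 10 + ⌊(8977−10)/590⌋·590 = 10 + 15×590 = 8860
Count = 15 − 2 + 1 = 14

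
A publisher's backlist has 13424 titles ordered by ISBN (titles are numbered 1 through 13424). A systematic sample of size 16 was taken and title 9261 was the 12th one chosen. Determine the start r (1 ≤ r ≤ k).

k = 13424/16 = 839
r = 9261 − (12−1)×839 = 9261 − 9229 = 32

32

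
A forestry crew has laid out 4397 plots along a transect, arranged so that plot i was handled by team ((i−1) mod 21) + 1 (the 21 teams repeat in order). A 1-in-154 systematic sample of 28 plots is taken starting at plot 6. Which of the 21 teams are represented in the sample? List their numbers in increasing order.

Consecutive selections differ by k = 154, so their team numbers differ by 154 mod 21 = 7.
gcd(154, 21) = 7, so the sample visits 21/7 = 3 distinct residues mod 21.
Start 6 is team 6; the teams hit are 6, 13, 20.

6, 13, 20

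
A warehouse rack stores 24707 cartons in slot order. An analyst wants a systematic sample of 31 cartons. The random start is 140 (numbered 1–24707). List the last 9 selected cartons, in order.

17674, 18471, 19268, 20065, 20862, 21659, 22456, 23253, 24050

k = N/n = 24707/31 = 797
23rd selection = 140 + 22×797 = 17674
24th: 17674 + 797 = 18471
25th: 18471 + 797 = 19268
26th: 19268 + 797 = 20065
27th: 20065 + 797 = 20862
28th: 20862 + 797 = 21659
29th: 21659 + 797 = 22456
30th: 22456 + 797 = 23253
31st: 23253 + 797 = 24050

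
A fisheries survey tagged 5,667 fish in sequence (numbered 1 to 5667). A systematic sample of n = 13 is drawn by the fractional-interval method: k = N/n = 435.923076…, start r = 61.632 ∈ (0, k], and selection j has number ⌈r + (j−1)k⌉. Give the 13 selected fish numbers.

j=1: r + 0k = 61.632 → ⌈·⌉ = 62
j=2: r + 1k = 497.555076… → ⌈·⌉ = 498
j=3: r + 2k = 933.478153… → ⌈·⌉ = 934
j=4: r + 3k = 1369.401230… → ⌈·⌉ = 1370
j=5: r + 4k = 1805.324307… → ⌈·⌉ = 1806
j=6: r + 5k = 2241.247384… → ⌈·⌉ = 2242
j=7: r + 6k = 2677.170461… → ⌈·⌉ = 2678
j=8: r + 7k = 3113.093538… → ⌈·⌉ = 3114
j=9: r + 8k = 3549.016615… → ⌈·⌉ = 3550
j=10: r + 9k = 3984.939692… → ⌈·⌉ = 3985
j=11: r + 10k = 4420.862769… → ⌈·⌉ = 4421
j=12: r + 11k = 4856.785846… → ⌈·⌉ = 4857
j=13: r + 12k = 5292.708923… → ⌈·⌉ = 5293

62, 498, 934, 1370, 1806, 2242, 2678, 3114, 3550, 3985, 4421, 4857, 5293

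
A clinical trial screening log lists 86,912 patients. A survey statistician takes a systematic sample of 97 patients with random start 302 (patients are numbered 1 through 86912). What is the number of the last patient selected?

k = 86912/97 = 896
97th selection = r + (97−1)·k = 302 + 96×896 = 302 + 86016 = 86318

86318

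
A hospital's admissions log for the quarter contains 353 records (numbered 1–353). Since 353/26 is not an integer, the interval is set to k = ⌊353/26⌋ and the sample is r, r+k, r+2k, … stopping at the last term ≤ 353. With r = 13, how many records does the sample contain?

27

k = ⌊353/26⌋ = 13
Achieved size = ⌊(353 − 13)/13⌋ + 1 = ⌊340/13⌋ + 1 = 26 + 1 = 27
(last selection: 13 + 26×13 = 351 ≤ 353; next would be 364 > 353)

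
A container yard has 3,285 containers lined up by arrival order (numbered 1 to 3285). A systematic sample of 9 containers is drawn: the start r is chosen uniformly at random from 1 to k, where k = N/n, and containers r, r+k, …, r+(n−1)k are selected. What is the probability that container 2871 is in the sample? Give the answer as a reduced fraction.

k = 3285/9 = 365.
Container 2871 is selected iff r ≡ 2871 (mod 365); exactly one such r in {1,…,365}.
Inclusion probability = 1/365.

1/365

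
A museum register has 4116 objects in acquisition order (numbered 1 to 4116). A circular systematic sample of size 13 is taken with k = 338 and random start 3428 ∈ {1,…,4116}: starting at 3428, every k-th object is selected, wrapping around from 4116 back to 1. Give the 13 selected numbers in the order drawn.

Selection 1: 3428
Selection 2: 3428 + 338 = 3766
Selection 3: 3766 + 338 = 4104
Selection 4: 4104 + 338 = 4442 → 4442 − 4116 = 326
Selection 5: 326 + 338 = 664
Selection 6: 664 + 338 = 1002
Selection 7: 1002 + 338 = 1340
Selection 8: 1340 + 338 = 1678
Selection 9: 1678 + 338 = 2016
Selection 10: 2016 + 338 = 2354
Selection 11: 2354 + 338 = 2692
Selection 12: 2692 + 338 = 3030
Selection 13: 3030 + 338 = 3368

3428, 3766, 4104, 326, 664, 1002, 1340, 1678, 2016, 2354, 2692, 3030, 3368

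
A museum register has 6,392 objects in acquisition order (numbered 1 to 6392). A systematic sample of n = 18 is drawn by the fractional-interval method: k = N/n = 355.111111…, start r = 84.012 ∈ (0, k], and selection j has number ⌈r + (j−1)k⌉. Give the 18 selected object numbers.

85, 440, 795, 1150, 1505, 1860, 2215, 2570, 2925, 3281, 3636, 3991, 4346, 4701, 5056, 5411, 5766, 6121

j=1: r + 0k = 84.012 → ⌈·⌉ = 85
j=2: r + 1k = 439.123111… → ⌈·⌉ = 440
j=3: r + 2k = 794.234222… → ⌈·⌉ = 795
j=4: r + 3k = 1149.345333… → ⌈·⌉ = 1150
j=5: r + 4k = 1504.456444… → ⌈·⌉ = 1505
j=6: r + 5k = 1859.567555… → ⌈·⌉ = 1860
j=7: r + 6k = 2214.678666… → ⌈·⌉ = 2215
j=8: r + 7k = 2569.789777… → ⌈·⌉ = 2570
j=9: r + 8k = 2924.900888… → ⌈·⌉ = 2925
j=10: r + 9k = 3280.012 → ⌈·⌉ = 3281
j=11: r + 10k = 3635.123111… → ⌈·⌉ = 3636
j=12: r + 11k = 3990.234222… → ⌈·⌉ = 3991
j=13: r + 12k = 4345.345333… → ⌈·⌉ = 4346
j=14: r + 13k = 4700.456444… → ⌈·⌉ = 4701
j=15: r + 14k = 5055.567555… → ⌈·⌉ = 5056
j=16: r + 15k = 5410.678666… → ⌈·⌉ = 5411
j=17: r + 16k = 5765.789777… → ⌈·⌉ = 5766
j=18: r + 17k = 6120.900888… → ⌈·⌉ = 6121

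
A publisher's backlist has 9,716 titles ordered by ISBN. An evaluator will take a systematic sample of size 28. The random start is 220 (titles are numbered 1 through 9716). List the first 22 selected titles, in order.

k = N/n = 9716/28 = 347
title 1: 220
title 2: 220 + 347 = 567
title 3: 567 + 347 = 914
title 4: 914 + 347 = 1261
title 5: 1261 + 347 = 1608
title 6: 1608 + 347 = 1955
title 7: 1955 + 347 = 2302
title 8: 2302 + 347 = 2649
title 9: 2649 + 347 = 2996
title 10: 2996 + 347 = 3343
title 11: 3343 + 347 = 3690
title 12: 3690 + 347 = 4037
title 13: 4037 + 347 = 4384
title 14: 4384 + 347 = 4731
title 15: 4731 + 347 = 5078
title 16: 5078 + 347 = 5425
title 17: 5425 + 347 = 5772
title 18: 5772 + 347 = 6119
title 19: 6119 + 347 = 6466
title 20: 6466 + 347 = 6813
title 21: 6813 + 347 = 7160
title 22: 7160 + 347 = 7507

220, 567, 914, 1261, 1608, 1955, 2302, 2649, 2996, 3343, 3690, 4037, 4384, 4731, 5078, 5425, 5772, 6119, 6466, 6813, 7160, 7507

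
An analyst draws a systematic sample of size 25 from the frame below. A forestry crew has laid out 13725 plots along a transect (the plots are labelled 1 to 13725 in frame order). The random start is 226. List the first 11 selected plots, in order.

226, 775, 1324, 1873, 2422, 2971, 3520, 4069, 4618, 5167, 5716

k = N/n = 13725/25 = 549
plot 1: 226
plot 2: 226 + 549 = 775
plot 3: 775 + 549 = 1324
plot 4: 1324 + 549 = 1873
plot 5: 1873 + 549 = 2422
plot 6: 2422 + 549 = 2971
plot 7: 2971 + 549 = 3520
plot 8: 3520 + 549 = 4069
plot 9: 4069 + 549 = 4618
plot 10: 4618 + 549 = 5167
plot 11: 5167 + 549 = 5716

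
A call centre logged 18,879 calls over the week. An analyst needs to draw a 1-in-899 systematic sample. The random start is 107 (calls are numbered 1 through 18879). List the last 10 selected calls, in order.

9996, 10895, 11794, 12693, 13592, 14491, 15390, 16289, 17188, 18087

12th selection = 107 + 11×899 = 9996
13th: 9996 + 899 = 10895
14th: 10895 + 899 = 11794
15th: 11794 + 899 = 12693
16th: 12693 + 899 = 13592
17th: 13592 + 899 = 14491
18th: 14491 + 899 = 15390
19th: 15390 + 899 = 16289
20th: 16289 + 899 = 17188
21st: 17188 + 899 = 18087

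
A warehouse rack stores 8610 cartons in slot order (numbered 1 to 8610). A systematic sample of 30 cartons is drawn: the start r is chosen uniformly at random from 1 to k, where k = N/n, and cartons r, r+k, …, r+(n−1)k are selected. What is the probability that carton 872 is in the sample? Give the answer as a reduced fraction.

1/287

k = 8610/30 = 287.
Carton 872 is selected iff r ≡ 872 (mod 287); exactly one such r in {1,…,287}.
Inclusion probability = 1/287.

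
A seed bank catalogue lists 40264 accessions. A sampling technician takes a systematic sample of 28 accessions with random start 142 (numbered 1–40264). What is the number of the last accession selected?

k = 40264/28 = 1438
28th selection = r + (28−1)·k = 142 + 27×1438 = 142 + 38826 = 38968

38968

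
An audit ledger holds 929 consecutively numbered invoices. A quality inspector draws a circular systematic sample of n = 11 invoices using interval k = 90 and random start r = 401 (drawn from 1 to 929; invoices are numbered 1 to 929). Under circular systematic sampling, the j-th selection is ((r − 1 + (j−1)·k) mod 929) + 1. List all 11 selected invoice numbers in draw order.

401, 491, 581, 671, 761, 851, 12, 102, 192, 282, 372

Selection 1: 401
Selection 2: 401 + 90 = 491
Selection 3: 491 + 90 = 581
Selection 4: 581 + 90 = 671
Selection 5: 671 + 90 = 761
Selection 6: 761 + 90 = 851
Selection 7: 851 + 90 = 941 → 941 − 929 = 12
Selection 8: 12 + 90 = 102
Selection 9: 102 + 90 = 192
Selection 10: 192 + 90 = 282
Selection 11: 282 + 90 = 372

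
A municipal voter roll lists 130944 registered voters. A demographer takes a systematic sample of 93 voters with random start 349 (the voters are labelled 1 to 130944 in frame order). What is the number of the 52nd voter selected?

72157

k = 130944/93 = 1408
52nd selection = r + (52−1)·k = 349 + 51×1408 = 349 + 71808 = 72157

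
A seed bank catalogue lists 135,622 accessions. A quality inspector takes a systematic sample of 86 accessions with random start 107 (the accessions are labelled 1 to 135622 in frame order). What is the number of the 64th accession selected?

k = 135622/86 = 1577
64th selection = r + (64−1)·k = 107 + 63×1577 = 107 + 99351 = 99458

99458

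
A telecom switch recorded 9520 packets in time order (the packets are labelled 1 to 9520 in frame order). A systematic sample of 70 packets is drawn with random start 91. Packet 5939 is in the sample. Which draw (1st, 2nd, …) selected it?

k = 9520/70 = 136
position = (5939 − 91)/136 + 1 = 5848/136 + 1 = 43 + 1 = 44

44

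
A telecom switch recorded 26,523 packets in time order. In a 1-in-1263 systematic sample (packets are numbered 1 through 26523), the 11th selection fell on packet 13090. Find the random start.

k = 1263
r = 13090 − (11−1)×1263 = 13090 − 12630 = 460

460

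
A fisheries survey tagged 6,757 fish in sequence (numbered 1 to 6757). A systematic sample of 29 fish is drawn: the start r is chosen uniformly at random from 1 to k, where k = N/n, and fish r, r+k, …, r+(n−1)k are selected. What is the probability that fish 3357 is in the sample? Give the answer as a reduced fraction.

k = 6757/29 = 233.
Fish 3357 is selected iff r ≡ 3357 (mod 233); exactly one such r in {1,…,233}.
Inclusion probability = 1/233.

1/233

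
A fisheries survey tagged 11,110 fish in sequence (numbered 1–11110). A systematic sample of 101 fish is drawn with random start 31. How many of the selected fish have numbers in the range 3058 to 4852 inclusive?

k = 11110/101 = 110
First selection ≥ 3058: 31 + ⌈(3058−31)/110⌉·110 = 31 + 28×110 = 3111
Last selection ≤ 4852: 31 + ⌊(4852−31)/110⌋·110 = 31 + 43×110 = 4761
Count = 43 − 28 + 1 = 16

16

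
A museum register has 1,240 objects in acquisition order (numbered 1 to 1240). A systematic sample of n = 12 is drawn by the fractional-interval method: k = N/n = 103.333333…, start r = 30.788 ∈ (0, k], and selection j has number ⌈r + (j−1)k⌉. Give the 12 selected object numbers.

j=1: r + 0k = 30.788 → ⌈·⌉ = 31
j=2: r + 1k = 134.121333… → ⌈·⌉ = 135
j=3: r + 2k = 237.454666… → ⌈·⌉ = 238
j=4: r + 3k = 340.788 → ⌈·⌉ = 341
j=5: r + 4k = 444.121333… → ⌈·⌉ = 445
j=6: r + 5k = 547.454666… → ⌈·⌉ = 548
j=7: r + 6k = 650.788 → ⌈·⌉ = 651
j=8: r + 7k = 754.121333… → ⌈·⌉ = 755
j=9: r + 8k = 857.454666… → ⌈·⌉ = 858
j=10: r + 9k = 960.788 → ⌈·⌉ = 961
j=11: r + 10k = 1064.121333… → ⌈·⌉ = 1065
j=12: r + 11k = 1167.454666… → ⌈·⌉ = 1168

31, 135, 238, 341, 445, 548, 651, 755, 858, 961, 1065, 1168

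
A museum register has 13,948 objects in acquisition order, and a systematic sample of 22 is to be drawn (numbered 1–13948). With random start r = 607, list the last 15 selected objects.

k = N/n = 13948/22 = 634
8th selection = 607 + 7×634 = 5045
9th: 5045 + 634 = 5679
10th: 5679 + 634 = 6313
11th: 6313 + 634 = 6947
12th: 6947 + 634 = 7581
13th: 7581 + 634 = 8215
14th: 8215 + 634 = 8849
15th: 8849 + 634 = 9483
16th: 9483 + 634 = 10117
17th: 10117 + 634 = 10751
18th: 10751 + 634 = 11385
19th: 11385 + 634 = 12019
20th: 12019 + 634 = 12653
21st: 12653 + 634 = 13287
22nd: 13287 + 634 = 13921

5045, 5679, 6313, 6947, 7581, 8215, 8849, 9483, 10117, 10751, 11385, 12019, 12653, 13287, 13921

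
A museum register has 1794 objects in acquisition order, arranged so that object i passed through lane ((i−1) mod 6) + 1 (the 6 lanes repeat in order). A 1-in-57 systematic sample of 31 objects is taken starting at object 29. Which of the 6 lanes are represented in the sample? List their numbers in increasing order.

2, 5

Consecutive selections differ by k = 57, so their lane numbers differ by 57 mod 6 = 3.
gcd(57, 6) = 3, so the sample visits 6/3 = 2 distinct residues mod 6.
Start 29 is lane 5; the lanes hit are 2, 5.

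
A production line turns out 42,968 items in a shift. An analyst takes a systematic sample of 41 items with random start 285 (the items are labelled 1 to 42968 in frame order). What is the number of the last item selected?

42205

k = 42968/41 = 1048
41st selection = r + (41−1)·k = 285 + 40×1048 = 285 + 41920 = 42205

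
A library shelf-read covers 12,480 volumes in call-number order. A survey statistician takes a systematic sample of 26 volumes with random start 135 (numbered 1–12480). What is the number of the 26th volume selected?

k = 12480/26 = 480
26th selection = r + (26−1)·k = 135 + 25×480 = 135 + 12000 = 12135

12135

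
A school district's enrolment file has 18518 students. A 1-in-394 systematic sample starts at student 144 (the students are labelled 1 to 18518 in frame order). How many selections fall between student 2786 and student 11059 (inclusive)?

k = 394
First selection ≥ 2786: 144 + ⌈(2786−144)/394⌉·394 = 144 + 7×394 = 2902
Last selection ≤ 11059: 144 + ⌊(11059−144)/394⌋·394 = 144 + 27×394 = 10782
Count = 27 − 7 + 1 = 21

21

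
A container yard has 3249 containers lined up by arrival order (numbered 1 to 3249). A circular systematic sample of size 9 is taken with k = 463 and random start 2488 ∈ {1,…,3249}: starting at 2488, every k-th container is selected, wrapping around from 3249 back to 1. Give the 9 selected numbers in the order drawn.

2488, 2951, 165, 628, 1091, 1554, 2017, 2480, 2943

Selection 1: 2488
Selection 2: 2488 + 463 = 2951
Selection 3: 2951 + 463 = 3414 → 3414 − 3249 = 165
Selection 4: 165 + 463 = 628
Selection 5: 628 + 463 = 1091
Selection 6: 1091 + 463 = 1554
Selection 7: 1554 + 463 = 2017
Selection 8: 2017 + 463 = 2480
Selection 9: 2480 + 463 = 2943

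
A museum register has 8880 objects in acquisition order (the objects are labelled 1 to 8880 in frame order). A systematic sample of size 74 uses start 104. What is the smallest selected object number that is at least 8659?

8744

k = 8880/74 = 120
Steps past start: ⌈(8659 − 104)/120⌉ = ⌈8555/120⌉ = 72
Selected object: 104 + 72×120 = 8744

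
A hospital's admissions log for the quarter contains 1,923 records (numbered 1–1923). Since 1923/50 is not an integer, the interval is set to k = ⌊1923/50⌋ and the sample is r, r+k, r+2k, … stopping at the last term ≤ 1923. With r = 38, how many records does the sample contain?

50

k = ⌊1923/50⌋ = 38
Achieved size = ⌊(1923 − 38)/38⌋ + 1 = ⌊1885/38⌋ + 1 = 49 + 1 = 50
(last selection: 38 + 49×38 = 1900 ≤ 1923; next would be 1938 > 1923)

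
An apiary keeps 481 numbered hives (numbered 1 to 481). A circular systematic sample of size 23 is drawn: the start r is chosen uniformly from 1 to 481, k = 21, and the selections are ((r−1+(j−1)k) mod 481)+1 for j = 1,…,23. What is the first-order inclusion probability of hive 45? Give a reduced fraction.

For each position j, as r ranges over 1…481 the j-th selection hits every hive exactly once, so hive 45 is selected for exactly 23 of the 481 starts.
Inclusion probability = 23/481.

23/481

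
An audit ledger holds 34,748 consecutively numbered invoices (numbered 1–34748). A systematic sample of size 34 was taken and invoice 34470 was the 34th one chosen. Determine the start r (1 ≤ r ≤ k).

744

k = 34748/34 = 1022
r = 34470 − (34−1)×1022 = 34470 − 33726 = 744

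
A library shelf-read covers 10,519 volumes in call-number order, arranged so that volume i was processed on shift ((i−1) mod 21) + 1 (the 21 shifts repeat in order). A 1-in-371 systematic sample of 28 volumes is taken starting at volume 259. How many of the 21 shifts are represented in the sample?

3

Consecutive selections differ by k = 371, so their shift numbers differ by 371 mod 21 = 14.
gcd(371, 21) = 7, so the sample visits 21/7 = 3 distinct residues mod 21.
Start 259 is shift 7; the shifts hit are 7, 14, 21.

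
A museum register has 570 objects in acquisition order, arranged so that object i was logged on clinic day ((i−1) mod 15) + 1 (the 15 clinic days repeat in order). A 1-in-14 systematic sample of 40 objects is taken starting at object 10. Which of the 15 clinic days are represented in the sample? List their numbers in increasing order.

Consecutive selections differ by k = 14, so their clinic day numbers differ by 14 mod 15 = 14.
gcd(14, 15) = 1, so the sample visits 15/1 = 15 distinct residues mod 15.
Start 10 is clinic day 10; the clinic days hit are 1, 2, 3, 4, 5, 6, 7, 8, 9, 10, 11, 12, 13, 14, 15.

1, 2, 3, 4, 5, 6, 7, 8, 9, 10, 11, 12, 13, 14, 15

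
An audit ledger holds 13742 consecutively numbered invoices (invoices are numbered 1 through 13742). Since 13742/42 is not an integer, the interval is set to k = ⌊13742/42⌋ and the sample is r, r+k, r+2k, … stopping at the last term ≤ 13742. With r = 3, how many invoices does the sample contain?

k = ⌊13742/42⌋ = 327
Achieved size = ⌊(13742 − 3)/327⌋ + 1 = ⌊13739/327⌋ + 1 = 42 + 1 = 43
(last selection: 3 + 42×327 = 13737 ≤ 13742; next would be 14064 > 13742)

43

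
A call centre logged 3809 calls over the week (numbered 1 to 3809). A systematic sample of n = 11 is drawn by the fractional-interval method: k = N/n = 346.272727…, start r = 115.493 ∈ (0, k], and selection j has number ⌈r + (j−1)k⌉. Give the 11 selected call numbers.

116, 462, 809, 1155, 1501, 1847, 2194, 2540, 2886, 3232, 3579

j=1: r + 0k = 115.493 → ⌈·⌉ = 116
j=2: r + 1k = 461.765727… → ⌈·⌉ = 462
j=3: r + 2k = 808.038454… → ⌈·⌉ = 809
j=4: r + 3k = 1154.311181… → ⌈·⌉ = 1155
j=5: r + 4k = 1500.583909… → ⌈·⌉ = 1501
j=6: r + 5k = 1846.856636… → ⌈·⌉ = 1847
j=7: r + 6k = 2193.129363… → ⌈·⌉ = 2194
j=8: r + 7k = 2539.402090… → ⌈·⌉ = 2540
j=9: r + 8k = 2885.674818… → ⌈·⌉ = 2886
j=10: r + 9k = 3231.947545… → ⌈·⌉ = 3232
j=11: r + 10k = 3578.220272… → ⌈·⌉ = 3579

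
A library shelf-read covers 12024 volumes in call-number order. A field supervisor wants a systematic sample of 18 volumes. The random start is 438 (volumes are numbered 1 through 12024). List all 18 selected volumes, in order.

k = N/n = 12024/18 = 668
volume 1: 438
volume 2: 438 + 668 = 1106
volume 3: 1106 + 668 = 1774
volume 4: 1774 + 668 = 2442
volume 5: 2442 + 668 = 3110
volume 6: 3110 + 668 = 3778
volume 7: 3778 + 668 = 4446
volume 8: 4446 + 668 = 5114
volume 9: 5114 + 668 = 5782
volume 10: 5782 + 668 = 6450
volume 11: 6450 + 668 = 7118
volume 12: 7118 + 668 = 7786
volume 13: 7786 + 668 = 8454
volume 14: 8454 + 668 = 9122
volume 15: 9122 + 668 = 9790
volume 16: 9790 + 668 = 10458
volume 17: 10458 + 668 = 11126
volume 18: 11126 + 668 = 11794

438, 1106, 1774, 2442, 3110, 3778, 4446, 5114, 5782, 6450, 7118, 7786, 8454, 9122, 9790, 10458, 11126, 11794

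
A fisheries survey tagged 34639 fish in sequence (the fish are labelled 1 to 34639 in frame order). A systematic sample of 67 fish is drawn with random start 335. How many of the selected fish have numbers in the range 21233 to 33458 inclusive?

24

k = 34639/67 = 517
First selection ≥ 21233: 335 + ⌈(21233−335)/517⌉·517 = 335 + 41×517 = 21532
Last selection ≤ 33458: 335 + ⌊(33458−335)/517⌋·517 = 335 + 64×517 = 33423
Count = 64 − 41 + 1 = 24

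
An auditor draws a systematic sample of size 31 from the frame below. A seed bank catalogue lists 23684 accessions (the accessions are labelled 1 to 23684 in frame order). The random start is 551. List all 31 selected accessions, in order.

551, 1315, 2079, 2843, 3607, 4371, 5135, 5899, 6663, 7427, 8191, 8955, 9719, 10483, 11247, 12011, 12775, 13539, 14303, 15067, 15831, 16595, 17359, 18123, 18887, 19651, 20415, 21179, 21943, 22707, 23471

k = N/n = 23684/31 = 764
accession 1: 551
accession 2: 551 + 764 = 1315
accession 3: 1315 + 764 = 2079
accession 4: 2079 + 764 = 2843
accession 5: 2843 + 764 = 3607
accession 6: 3607 + 764 = 4371
accession 7: 4371 + 764 = 5135
accession 8: 5135 + 764 = 5899
accession 9: 5899 + 764 = 6663
accession 10: 6663 + 764 = 7427
accession 11: 7427 + 764 = 8191
accession 12: 8191 + 764 = 8955
accession 13: 8955 + 764 = 9719
accession 14: 9719 + 764 = 10483
accession 15: 10483 + 764 = 11247
accession 16: 11247 + 764 = 12011
accession 17: 12011 + 764 = 12775
accession 18: 12775 + 764 = 13539
accession 19: 13539 + 764 = 14303
accession 20: 14303 + 764 = 15067
accession 21: 15067 + 764 = 15831
accession 22: 15831 + 764 = 16595
accession 23: 16595 + 764 = 17359
accession 24: 17359 + 764 = 18123
accession 25: 18123 + 764 = 18887
accession 26: 18887 + 764 = 19651
accession 27: 19651 + 764 = 20415
accession 28: 20415 + 764 = 21179
accession 29: 21179 + 764 = 21943
accession 30: 21943 + 764 = 22707
accession 31: 22707 + 764 = 23471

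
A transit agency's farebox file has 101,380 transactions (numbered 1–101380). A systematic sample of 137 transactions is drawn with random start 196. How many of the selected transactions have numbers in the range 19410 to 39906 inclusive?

28

k = 101380/137 = 740
First selection ≥ 19410: 196 + ⌈(19410−196)/740⌉·740 = 196 + 26×740 = 19436
Last selection ≤ 39906: 196 + ⌊(39906−196)/740⌋·740 = 196 + 53×740 = 39416
Count = 53 − 26 + 1 = 28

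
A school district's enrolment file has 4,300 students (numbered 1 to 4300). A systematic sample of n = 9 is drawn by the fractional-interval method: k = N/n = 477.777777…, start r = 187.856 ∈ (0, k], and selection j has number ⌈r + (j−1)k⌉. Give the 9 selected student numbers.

j=1: r + 0k = 187.856 → ⌈·⌉ = 188
j=2: r + 1k = 665.633777… → ⌈·⌉ = 666
j=3: r + 2k = 1143.411555… → ⌈·⌉ = 1144
j=4: r + 3k = 1621.189333… → ⌈·⌉ = 1622
j=5: r + 4k = 2098.967111… → ⌈·⌉ = 2099
j=6: r + 5k = 2576.744888… → ⌈·⌉ = 2577
j=7: r + 6k = 3054.522666… → ⌈·⌉ = 3055
j=8: r + 7k = 3532.300444… → ⌈·⌉ = 3533
j=9: r + 8k = 4010.078222… → ⌈·⌉ = 4011

188, 666, 1144, 1622, 2099, 2577, 3055, 3533, 4011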